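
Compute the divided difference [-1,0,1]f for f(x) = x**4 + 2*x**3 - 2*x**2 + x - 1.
-1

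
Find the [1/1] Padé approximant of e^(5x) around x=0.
(5*x/2 + 1)/(1 - 5*x/2)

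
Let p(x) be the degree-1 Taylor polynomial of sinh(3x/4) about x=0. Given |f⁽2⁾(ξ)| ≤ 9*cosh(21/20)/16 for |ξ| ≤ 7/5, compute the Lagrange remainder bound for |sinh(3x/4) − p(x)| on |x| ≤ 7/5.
441*cosh(21/20)/800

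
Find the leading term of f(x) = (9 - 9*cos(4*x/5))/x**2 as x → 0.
72/25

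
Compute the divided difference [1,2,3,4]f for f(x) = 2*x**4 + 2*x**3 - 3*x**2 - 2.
22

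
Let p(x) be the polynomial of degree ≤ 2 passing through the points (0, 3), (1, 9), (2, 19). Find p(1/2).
11/2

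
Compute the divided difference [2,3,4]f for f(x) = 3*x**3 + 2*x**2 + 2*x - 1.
29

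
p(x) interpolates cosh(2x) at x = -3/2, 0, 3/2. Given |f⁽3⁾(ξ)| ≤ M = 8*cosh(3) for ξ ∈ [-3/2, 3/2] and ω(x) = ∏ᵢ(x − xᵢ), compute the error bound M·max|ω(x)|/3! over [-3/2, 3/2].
sqrt(3)*cosh(3)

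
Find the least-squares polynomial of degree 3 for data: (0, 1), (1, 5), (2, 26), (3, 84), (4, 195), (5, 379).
65/63 + (397/378)x + (-5/18)x² + (82/27)x³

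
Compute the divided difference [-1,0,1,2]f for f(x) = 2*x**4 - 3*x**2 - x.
4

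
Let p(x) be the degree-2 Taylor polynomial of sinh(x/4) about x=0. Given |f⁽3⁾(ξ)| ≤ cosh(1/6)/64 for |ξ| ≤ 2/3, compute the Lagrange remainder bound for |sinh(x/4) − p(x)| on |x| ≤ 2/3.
cosh(1/6)/1296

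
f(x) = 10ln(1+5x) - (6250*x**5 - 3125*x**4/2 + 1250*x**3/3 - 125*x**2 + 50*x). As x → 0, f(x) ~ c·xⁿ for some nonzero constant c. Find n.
6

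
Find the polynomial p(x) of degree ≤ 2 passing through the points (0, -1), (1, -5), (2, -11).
-x**2 - 3*x - 1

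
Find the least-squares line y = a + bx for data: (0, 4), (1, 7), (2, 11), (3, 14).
a = 39/10, b = 17/5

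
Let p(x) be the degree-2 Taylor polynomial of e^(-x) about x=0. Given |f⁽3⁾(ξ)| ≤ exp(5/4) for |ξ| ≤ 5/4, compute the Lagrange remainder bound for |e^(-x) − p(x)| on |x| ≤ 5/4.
125*exp(5/4)/384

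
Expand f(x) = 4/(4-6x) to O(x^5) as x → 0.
1 + 3*x/2 + 9*x**2/4 + 27*x**3/8 + 81*x**4/16 + O(x**5)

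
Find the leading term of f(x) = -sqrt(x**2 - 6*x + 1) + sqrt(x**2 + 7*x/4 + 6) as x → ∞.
31/8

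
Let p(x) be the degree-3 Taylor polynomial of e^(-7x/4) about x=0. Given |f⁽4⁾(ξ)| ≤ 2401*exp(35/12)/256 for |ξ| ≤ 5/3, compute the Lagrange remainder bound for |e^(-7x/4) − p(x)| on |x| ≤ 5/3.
1500625*exp(35/12)/497664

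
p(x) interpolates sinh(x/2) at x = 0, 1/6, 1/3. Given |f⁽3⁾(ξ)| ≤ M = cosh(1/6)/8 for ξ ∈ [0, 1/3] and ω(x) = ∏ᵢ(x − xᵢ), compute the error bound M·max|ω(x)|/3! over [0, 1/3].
sqrt(3)*cosh(1/6)/46656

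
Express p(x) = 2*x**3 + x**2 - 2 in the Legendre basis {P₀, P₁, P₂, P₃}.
(-5/3)P₀ + (6/5)P₁ + (2/3)P₂ + (4/5)P₃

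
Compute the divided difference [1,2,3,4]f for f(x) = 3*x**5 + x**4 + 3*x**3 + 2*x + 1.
208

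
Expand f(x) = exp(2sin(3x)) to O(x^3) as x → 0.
1 + 6*x + 18*x**2 + O(x**3)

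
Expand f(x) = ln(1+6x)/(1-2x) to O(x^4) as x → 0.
6*x - 6*x**2 + 60*x**3 + O(x**4)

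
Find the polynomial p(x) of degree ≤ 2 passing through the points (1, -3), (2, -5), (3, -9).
-x**2 + x - 3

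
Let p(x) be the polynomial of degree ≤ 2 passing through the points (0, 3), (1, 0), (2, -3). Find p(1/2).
3/2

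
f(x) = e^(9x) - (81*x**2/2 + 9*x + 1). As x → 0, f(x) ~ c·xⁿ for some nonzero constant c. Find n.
3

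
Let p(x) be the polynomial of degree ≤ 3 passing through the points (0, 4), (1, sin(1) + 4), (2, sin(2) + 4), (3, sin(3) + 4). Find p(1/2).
-5*sin(2)/16 + sin(3)/16 + 15*sin(1)/16 + 4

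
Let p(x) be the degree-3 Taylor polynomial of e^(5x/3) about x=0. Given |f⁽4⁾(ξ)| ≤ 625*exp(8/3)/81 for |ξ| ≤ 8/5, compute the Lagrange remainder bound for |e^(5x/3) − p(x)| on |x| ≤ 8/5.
512*exp(8/3)/243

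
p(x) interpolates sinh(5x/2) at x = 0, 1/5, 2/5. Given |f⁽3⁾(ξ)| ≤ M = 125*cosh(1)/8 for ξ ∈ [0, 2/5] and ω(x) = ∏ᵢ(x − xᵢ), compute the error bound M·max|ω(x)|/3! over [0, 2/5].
sqrt(3)*cosh(1)/216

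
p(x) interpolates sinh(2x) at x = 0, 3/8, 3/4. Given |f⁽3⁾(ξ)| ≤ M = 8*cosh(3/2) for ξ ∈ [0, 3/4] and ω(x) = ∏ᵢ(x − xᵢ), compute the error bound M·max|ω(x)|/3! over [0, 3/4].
sqrt(3)*cosh(3/2)/64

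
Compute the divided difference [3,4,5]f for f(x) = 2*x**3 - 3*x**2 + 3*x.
21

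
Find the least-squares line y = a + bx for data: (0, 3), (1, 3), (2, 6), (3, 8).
a = 23/10, b = 9/5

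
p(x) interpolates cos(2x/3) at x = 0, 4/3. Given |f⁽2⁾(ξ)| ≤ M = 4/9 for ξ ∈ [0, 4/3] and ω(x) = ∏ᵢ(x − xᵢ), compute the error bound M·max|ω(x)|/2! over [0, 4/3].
8/81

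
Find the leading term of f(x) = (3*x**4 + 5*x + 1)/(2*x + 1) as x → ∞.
3*x**3/2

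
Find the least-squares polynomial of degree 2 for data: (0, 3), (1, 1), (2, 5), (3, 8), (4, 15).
92/35 + (-123/70)x + (17/14)x²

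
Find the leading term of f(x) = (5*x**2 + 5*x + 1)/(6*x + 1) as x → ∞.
5*x/6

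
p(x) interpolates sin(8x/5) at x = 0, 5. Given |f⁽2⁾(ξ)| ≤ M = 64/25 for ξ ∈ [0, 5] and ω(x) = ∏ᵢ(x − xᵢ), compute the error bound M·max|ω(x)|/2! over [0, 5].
8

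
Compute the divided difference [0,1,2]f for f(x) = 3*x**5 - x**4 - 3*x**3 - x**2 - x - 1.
28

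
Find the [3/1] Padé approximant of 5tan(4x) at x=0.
320*x**3/3 + 20*x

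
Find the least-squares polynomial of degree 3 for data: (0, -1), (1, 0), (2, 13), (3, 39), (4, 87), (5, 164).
-79/63 + (-85/189)x + (95/63)x² + (28/27)x³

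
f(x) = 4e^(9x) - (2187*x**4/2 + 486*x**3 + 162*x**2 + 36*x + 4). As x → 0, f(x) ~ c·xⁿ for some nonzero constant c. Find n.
5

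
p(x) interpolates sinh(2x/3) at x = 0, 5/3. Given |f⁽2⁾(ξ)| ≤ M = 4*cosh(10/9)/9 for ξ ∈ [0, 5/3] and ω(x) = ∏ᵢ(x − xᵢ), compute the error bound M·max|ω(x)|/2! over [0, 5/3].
25*cosh(10/9)/162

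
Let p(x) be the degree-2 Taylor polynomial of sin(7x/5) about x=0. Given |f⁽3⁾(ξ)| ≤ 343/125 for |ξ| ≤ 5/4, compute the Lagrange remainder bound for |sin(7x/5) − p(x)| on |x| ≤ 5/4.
343/384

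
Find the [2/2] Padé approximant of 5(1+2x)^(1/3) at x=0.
(140*x**2/27 + 35*x/3 + 5)/(10*x**2/27 + 5*x/3 + 1)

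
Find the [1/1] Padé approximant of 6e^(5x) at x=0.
(15*x + 6)/(1 - 5*x/2)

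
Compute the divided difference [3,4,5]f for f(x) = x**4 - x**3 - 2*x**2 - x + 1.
83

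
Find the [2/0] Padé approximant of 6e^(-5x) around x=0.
75*x**2 - 30*x + 6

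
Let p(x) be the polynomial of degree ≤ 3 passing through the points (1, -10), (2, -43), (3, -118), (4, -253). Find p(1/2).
-29/8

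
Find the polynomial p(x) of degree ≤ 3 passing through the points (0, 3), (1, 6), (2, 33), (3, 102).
3*x**3 + 3*x**2 - 3*x + 3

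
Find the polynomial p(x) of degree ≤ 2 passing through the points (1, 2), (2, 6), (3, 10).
4*x - 2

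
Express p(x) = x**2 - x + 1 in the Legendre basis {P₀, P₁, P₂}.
(4/3)P₀ - P₁ + (2/3)P₂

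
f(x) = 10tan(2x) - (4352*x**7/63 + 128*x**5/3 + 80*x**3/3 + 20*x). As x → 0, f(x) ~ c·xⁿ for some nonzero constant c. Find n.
9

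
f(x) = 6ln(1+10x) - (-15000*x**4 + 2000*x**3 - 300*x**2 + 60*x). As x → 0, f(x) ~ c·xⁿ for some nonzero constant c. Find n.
5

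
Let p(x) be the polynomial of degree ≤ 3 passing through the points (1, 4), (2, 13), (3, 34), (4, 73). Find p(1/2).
17/8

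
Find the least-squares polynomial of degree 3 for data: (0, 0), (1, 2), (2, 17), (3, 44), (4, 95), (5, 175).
-37/126 + (589/756)x + (373/252)x² + (29/27)x³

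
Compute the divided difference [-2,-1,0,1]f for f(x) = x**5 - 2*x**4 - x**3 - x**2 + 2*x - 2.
8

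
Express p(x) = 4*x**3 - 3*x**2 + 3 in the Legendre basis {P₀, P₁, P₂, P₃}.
(2)P₀ + (12/5)P₁ + (-2)P₂ + (8/5)P₃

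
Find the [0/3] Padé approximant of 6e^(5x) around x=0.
6/(-125*x**3/6 + 25*x**2/2 - 5*x + 1)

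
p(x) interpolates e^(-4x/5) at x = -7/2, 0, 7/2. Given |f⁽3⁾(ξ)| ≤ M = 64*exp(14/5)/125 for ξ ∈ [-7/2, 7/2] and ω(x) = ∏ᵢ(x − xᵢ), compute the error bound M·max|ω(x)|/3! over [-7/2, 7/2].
2744*sqrt(3)*exp(14/5)/3375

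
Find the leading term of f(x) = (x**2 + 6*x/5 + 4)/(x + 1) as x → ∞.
x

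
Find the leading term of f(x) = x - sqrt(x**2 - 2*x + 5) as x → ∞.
1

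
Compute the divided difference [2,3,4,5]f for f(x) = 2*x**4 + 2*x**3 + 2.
30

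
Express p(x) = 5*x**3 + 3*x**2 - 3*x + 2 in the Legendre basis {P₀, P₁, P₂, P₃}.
(3)P₀ + (2)P₂ + (2)P₃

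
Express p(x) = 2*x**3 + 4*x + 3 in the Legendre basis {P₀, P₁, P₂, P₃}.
(3)P₀ + (26/5)P₁ + (4/5)P₃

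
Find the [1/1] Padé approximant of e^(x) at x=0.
(x/2 + 1)/(1 - x/2)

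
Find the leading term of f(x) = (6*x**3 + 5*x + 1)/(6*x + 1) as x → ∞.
x**2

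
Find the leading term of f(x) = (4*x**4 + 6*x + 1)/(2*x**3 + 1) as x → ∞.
2*x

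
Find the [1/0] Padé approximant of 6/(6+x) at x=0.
1 - x/6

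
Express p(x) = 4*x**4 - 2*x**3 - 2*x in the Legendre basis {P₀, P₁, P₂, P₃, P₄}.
(4/5)P₀ + (-16/5)P₁ + (16/7)P₂ + (-4/5)P₃ + (32/35)P₄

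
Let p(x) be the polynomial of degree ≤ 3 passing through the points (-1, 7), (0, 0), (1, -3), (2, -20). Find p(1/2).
-7/8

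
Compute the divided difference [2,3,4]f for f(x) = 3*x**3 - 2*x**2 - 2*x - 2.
25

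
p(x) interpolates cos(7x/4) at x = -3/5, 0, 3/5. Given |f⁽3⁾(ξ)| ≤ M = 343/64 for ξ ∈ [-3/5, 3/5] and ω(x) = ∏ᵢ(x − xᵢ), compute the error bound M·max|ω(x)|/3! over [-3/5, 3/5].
343*sqrt(3)/8000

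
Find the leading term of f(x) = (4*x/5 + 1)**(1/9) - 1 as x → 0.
4*x/45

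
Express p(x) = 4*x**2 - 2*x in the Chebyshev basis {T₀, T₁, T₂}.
(2)T₀ + (-2)T₁ + (2)T₂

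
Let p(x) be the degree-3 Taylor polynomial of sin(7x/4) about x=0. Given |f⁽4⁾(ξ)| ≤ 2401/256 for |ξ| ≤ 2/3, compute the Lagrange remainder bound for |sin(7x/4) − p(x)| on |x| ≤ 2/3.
2401/31104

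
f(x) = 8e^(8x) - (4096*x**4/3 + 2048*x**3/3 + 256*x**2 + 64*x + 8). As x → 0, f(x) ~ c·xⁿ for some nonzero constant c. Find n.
5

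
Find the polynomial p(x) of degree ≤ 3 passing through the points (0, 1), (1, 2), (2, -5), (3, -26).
-x**3 - x**2 + 3*x + 1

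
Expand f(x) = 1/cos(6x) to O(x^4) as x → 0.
1 + 18*x**2 + O(x**4)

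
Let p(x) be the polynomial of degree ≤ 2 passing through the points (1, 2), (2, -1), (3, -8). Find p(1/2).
2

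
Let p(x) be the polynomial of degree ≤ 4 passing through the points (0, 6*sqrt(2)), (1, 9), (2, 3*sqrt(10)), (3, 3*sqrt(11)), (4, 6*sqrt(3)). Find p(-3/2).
-6237/32 - 1155*sqrt(11)/32 + 945*sqrt(3)/64 + 3465*sqrt(2)/64 + 4455*sqrt(10)/64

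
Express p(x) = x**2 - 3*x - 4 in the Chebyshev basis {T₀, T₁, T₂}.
(-7/2)T₀ + (-3)T₁ + (1/2)T₂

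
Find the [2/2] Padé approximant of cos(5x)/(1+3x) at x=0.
(-425*x**2/84 - 25*x/14 + 1)/(25*x**2/12 + 17*x/14 + 1)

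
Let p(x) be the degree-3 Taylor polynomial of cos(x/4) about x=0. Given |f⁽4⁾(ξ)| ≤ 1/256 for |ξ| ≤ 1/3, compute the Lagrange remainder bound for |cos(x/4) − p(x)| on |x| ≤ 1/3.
1/497664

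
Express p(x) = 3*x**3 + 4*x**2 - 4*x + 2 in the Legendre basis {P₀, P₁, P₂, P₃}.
(10/3)P₀ + (-11/5)P₁ + (8/3)P₂ + (6/5)P₃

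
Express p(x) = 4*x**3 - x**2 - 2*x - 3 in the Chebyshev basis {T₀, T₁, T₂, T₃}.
(-7/2)T₀ + T₁ + (-1/2)T₂ + T₃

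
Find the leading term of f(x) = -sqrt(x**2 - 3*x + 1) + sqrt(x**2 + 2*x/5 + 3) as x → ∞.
17/10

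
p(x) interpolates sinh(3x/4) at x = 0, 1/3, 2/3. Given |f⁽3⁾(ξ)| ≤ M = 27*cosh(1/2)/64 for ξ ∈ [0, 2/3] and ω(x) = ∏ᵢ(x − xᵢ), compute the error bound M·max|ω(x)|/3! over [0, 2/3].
sqrt(3)*cosh(1/2)/1728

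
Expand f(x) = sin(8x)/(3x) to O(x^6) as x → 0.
8/3 - 256*x**2/9 + 4096*x**4/45 + O(x**6)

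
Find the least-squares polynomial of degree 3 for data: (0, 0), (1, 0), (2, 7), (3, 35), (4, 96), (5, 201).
1/9 + (-145/378)x + (-533/252)x² + (221/108)x³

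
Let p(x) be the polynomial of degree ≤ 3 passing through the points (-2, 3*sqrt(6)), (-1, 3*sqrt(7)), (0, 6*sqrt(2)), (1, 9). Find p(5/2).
-567*sqrt(2)/8 - 105*sqrt(6)/16 + 945/16 + 405*sqrt(7)/16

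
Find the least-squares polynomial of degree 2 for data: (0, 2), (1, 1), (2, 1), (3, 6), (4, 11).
71/35 + (-179/70)x + (17/14)x²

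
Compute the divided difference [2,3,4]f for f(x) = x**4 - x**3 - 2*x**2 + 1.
44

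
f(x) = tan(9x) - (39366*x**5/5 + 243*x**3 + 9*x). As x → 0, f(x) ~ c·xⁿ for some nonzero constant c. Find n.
7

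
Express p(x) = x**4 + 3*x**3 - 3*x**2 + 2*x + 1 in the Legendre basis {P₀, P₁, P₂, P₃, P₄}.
(1/5)P₀ + (19/5)P₁ + (-10/7)P₂ + (6/5)P₃ + (8/35)P₄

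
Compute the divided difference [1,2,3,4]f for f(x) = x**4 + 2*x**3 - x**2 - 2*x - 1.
12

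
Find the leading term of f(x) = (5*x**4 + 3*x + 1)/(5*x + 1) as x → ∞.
x**3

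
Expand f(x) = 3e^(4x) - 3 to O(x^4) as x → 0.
12*x + 24*x**2 + 32*x**3 + O(x**4)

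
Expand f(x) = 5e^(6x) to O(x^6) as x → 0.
5 + 30*x + 90*x**2 + 180*x**3 + 270*x**4 + 324*x**5 + O(x**6)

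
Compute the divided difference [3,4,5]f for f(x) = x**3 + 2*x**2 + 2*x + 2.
14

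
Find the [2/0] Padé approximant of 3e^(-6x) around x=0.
54*x**2 - 18*x + 3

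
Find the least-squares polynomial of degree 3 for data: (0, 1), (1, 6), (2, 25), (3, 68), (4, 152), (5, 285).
127/126 + (1985/756)x + (95/252)x² + (113/54)x³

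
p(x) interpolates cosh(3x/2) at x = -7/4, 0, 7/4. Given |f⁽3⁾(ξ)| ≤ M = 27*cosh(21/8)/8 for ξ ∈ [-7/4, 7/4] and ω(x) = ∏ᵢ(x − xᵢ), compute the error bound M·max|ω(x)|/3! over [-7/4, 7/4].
343*sqrt(3)*cosh(21/8)/512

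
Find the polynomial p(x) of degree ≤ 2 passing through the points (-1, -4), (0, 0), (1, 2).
-x**2 + 3*x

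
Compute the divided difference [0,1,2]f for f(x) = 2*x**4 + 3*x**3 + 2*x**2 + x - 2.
25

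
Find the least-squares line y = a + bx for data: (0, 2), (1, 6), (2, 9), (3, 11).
a = 5/2, b = 3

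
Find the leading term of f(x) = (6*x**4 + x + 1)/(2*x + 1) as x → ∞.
3*x**3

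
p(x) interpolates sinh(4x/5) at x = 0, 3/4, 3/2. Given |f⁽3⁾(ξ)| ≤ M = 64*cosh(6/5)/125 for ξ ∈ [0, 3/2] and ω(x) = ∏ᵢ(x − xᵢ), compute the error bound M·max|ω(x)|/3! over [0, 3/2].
sqrt(3)*cosh(6/5)/125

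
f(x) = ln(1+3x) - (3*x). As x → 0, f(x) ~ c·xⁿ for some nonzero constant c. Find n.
2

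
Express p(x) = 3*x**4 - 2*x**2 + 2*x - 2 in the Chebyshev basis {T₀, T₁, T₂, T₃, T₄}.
(-15/8)T₀ + (2)T₁ + (1/2)T₂ + (3/8)T₄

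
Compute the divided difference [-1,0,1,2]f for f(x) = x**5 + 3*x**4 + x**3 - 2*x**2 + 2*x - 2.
12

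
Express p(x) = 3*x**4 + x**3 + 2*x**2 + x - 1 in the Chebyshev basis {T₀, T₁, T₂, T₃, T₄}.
(9/8)T₀ + (7/4)T₁ + (5/2)T₂ + (1/4)T₃ + (3/8)T₄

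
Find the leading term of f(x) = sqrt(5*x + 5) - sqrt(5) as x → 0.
sqrt(5)*x/2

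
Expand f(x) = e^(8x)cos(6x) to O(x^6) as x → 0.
1 + 8*x + 14*x**2 - 176*x**3/3 - 1054*x**4/3 - 12464*x**5/15 + O(x**6)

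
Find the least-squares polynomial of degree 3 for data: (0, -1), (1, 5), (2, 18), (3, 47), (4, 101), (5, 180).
-5/7 + (53/21)x + (37/28)x² + (13/12)x³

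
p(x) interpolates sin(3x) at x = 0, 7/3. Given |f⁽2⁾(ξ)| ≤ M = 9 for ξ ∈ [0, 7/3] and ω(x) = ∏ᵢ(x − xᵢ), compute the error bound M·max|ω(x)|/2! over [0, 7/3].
49/8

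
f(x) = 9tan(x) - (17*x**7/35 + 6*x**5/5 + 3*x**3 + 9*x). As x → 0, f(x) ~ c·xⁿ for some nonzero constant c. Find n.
9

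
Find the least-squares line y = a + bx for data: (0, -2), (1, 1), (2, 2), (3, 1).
a = -1, b = 1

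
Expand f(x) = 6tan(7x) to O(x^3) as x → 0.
42*x + O(x**3)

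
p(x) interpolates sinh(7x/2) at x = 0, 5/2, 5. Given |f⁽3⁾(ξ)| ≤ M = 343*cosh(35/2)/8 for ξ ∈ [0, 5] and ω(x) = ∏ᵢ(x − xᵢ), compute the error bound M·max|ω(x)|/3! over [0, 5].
42875*sqrt(3)*cosh(35/2)/1728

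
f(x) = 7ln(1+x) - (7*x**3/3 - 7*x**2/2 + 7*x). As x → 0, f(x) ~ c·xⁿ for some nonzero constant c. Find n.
4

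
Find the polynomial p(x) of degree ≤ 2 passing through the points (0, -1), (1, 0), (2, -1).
-x**2 + 2*x - 1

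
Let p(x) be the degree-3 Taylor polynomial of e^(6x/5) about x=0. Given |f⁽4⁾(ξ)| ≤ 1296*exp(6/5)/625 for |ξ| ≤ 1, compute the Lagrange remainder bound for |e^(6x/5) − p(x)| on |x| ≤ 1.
54*exp(6/5)/625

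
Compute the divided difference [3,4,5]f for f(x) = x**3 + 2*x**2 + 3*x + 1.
14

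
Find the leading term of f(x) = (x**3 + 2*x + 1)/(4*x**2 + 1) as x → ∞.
x/4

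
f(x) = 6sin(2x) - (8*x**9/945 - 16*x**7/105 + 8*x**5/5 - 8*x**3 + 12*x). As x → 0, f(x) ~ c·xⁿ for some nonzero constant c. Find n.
11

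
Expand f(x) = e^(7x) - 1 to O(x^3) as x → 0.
7*x + 49*x**2/2 + O(x**3)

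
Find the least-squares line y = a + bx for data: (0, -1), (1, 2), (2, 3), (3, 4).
a = -2/5, b = 8/5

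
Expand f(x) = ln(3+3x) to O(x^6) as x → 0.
log(3) + x - x**2/2 + x**3/3 - x**4/4 + x**5/5 + O(x**6)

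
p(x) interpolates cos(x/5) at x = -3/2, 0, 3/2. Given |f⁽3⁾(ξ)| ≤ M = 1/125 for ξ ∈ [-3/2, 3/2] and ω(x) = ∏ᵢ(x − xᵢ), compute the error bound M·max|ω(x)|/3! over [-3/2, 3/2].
sqrt(3)/1000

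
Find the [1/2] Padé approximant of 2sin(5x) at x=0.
10*x/(25*x**2/6 + 1)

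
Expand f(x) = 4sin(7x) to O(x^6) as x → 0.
28*x - 686*x**3/3 + 16807*x**5/30 + O(x**6)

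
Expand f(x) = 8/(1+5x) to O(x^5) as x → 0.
8 - 40*x + 200*x**2 - 1000*x**3 + 5000*x**4 + O(x**5)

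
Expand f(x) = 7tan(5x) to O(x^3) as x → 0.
35*x + O(x**3)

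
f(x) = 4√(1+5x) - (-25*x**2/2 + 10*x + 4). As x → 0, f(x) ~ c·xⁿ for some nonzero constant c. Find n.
3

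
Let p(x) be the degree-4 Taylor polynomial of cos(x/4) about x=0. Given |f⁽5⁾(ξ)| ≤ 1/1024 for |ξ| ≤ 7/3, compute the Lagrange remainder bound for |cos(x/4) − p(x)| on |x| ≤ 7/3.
16807/29859840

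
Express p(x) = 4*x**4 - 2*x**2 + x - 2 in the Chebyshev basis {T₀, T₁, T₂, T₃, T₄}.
(-3/2)T₀ + T₁ + T₂ + (1/2)T₄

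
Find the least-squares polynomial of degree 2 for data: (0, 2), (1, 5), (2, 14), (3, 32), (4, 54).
67/35 + (-23/70)x + (47/14)x²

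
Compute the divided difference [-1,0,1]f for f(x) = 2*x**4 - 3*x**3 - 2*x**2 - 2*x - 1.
0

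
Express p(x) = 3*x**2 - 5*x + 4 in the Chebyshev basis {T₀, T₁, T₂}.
(11/2)T₀ + (-5)T₁ + (3/2)T₂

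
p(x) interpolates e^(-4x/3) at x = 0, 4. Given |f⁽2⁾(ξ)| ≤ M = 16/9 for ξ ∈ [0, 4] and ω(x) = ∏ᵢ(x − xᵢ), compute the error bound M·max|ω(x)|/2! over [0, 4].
32/9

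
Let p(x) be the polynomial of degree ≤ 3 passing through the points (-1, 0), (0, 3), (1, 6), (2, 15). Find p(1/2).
33/8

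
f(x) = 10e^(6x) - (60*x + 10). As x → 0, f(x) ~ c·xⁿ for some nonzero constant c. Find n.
2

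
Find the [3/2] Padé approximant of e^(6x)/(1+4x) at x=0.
(1098*x**3/95 + 909*x**2/95 + 90*x/19 + 1)/(-561*x**2/95 + 52*x/19 + 1)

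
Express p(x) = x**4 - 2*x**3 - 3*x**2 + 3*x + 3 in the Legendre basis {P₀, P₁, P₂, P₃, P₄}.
(11/5)P₀ + (9/5)P₁ + (-10/7)P₂ + (-4/5)P₃ + (8/35)P₄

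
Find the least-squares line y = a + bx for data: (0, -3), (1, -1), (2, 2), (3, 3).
a = -29/10, b = 21/10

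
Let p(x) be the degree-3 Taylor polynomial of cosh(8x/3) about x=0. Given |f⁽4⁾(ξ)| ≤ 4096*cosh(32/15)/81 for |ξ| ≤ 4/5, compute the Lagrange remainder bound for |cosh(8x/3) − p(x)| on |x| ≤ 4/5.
131072*cosh(32/15)/151875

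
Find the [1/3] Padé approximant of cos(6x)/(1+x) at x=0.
(1 - 15*x)/(-252*x**3 + 3*x**2 - 14*x + 1)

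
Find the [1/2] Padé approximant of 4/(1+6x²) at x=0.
4/(6*x**2 + 1)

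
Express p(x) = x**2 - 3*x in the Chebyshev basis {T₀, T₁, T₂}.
(1/2)T₀ + (-3)T₁ + (1/2)T₂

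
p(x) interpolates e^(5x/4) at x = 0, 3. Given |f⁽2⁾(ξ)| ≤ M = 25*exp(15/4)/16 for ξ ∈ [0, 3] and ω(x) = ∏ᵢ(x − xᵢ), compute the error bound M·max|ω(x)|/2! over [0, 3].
225*exp(15/4)/128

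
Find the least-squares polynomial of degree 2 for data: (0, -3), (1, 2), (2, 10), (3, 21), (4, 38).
-96/35 + (167/70)x + (27/14)x²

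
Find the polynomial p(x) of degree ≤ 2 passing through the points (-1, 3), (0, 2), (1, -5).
-3*x**2 - 4*x + 2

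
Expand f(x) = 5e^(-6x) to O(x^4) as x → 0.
5 - 30*x + 90*x**2 - 180*x**3 + O(x**4)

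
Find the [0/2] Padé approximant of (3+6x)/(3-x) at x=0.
1/(14*x**2/3 - 7*x/3 + 1)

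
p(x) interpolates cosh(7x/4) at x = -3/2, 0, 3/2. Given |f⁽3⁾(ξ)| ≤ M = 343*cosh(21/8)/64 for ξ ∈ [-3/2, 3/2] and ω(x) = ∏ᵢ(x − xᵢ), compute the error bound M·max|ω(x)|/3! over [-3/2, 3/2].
343*sqrt(3)*cosh(21/8)/512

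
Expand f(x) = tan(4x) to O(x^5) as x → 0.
4*x + 64*x**3/3 + O(x**5)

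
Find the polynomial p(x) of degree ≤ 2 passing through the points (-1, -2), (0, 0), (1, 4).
x**2 + 3*x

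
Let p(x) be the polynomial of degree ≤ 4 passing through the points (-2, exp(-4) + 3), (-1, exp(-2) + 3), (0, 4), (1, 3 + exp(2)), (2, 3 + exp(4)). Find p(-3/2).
(35 + 140*exp(2) + (-5*exp(4) + 28*exp(2) + 314)*exp(4))*exp(-4)/128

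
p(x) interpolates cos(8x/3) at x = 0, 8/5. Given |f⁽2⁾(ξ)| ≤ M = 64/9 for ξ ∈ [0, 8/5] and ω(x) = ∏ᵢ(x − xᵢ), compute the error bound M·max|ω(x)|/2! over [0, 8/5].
512/225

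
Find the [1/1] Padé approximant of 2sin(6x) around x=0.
12*x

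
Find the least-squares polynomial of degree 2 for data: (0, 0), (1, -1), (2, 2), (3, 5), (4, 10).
-2/7 + (-29/35)x + (6/7)x²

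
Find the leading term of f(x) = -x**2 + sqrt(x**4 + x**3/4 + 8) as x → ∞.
x/8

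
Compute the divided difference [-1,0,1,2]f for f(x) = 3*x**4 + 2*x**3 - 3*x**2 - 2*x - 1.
8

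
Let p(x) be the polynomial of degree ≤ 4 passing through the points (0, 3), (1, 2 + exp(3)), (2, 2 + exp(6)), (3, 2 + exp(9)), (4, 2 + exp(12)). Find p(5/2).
-5*exp(12)/128 - 5*exp(3)/32 + 259/128 + 45*exp(6)/64 + 15*exp(9)/32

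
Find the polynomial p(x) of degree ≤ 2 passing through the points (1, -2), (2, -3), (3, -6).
-x**2 + 2*x - 3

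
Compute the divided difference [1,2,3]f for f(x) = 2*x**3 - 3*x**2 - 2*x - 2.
9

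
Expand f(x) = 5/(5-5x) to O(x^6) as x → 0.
1 + x + x**2 + x**3 + x**4 + x**5 + O(x**6)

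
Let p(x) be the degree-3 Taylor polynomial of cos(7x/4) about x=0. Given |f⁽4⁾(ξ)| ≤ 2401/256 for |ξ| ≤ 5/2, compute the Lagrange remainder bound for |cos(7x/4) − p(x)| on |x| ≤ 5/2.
1500625/98304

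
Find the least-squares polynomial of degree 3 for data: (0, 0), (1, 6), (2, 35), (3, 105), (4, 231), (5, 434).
-1/14 + (55/84)x + (37/14)x² + (35/12)x³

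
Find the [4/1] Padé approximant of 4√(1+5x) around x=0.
(375*x**4/32 - 25*x**3/2 + 45*x**2/2 + 24*x + 4)/(7*x/2 + 1)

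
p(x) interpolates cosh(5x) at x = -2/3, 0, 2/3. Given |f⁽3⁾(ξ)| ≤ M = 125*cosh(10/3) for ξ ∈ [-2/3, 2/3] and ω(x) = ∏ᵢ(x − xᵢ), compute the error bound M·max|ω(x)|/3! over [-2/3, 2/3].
1000*sqrt(3)*cosh(10/3)/729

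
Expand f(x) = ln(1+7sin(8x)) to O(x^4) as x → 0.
56*x - 1568*x**2 + 173824*x**3/3 + O(x**4)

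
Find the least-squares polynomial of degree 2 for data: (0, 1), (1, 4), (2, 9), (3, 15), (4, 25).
8/7 + (113/70)x + (15/14)x²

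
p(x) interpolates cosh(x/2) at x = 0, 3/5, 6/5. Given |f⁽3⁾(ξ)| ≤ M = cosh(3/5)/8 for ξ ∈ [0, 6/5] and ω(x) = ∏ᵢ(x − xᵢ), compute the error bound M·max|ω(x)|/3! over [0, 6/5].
sqrt(3)*cosh(3/5)/1000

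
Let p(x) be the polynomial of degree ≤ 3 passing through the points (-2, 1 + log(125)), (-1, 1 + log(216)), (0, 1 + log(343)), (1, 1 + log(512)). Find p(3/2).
1 + log(226492416*2**(5/8)*3**(15/16)*5**(1/16)*7**(7/16)/4117715)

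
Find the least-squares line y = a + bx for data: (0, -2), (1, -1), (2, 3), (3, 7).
a = -29/10, b = 31/10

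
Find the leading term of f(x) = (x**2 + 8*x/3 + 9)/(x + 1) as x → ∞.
x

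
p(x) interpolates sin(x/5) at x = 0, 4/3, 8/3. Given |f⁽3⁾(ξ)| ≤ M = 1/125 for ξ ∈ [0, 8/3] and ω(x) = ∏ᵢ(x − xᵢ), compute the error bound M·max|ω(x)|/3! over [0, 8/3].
64*sqrt(3)/91125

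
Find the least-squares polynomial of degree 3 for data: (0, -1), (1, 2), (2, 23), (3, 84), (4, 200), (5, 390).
-107/126 + (-1219/756)x + (115/126)x² + (325/108)x³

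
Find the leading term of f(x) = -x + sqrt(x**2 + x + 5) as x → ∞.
1/2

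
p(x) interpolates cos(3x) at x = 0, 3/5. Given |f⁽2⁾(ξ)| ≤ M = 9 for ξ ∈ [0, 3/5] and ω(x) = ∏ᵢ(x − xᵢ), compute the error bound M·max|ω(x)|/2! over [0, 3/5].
81/200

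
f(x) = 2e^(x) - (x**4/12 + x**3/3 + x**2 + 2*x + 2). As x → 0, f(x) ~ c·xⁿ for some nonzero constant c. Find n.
5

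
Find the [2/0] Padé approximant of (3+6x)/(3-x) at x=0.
7*x**2/9 + 7*x/3 + 1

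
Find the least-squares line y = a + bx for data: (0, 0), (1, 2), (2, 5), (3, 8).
a = -3/10, b = 27/10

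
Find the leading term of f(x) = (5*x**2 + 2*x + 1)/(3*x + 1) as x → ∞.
5*x/3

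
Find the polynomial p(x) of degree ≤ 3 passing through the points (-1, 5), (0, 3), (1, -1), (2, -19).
-2*x**3 - x**2 - x + 3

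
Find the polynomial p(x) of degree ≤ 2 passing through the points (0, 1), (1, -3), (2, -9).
-x**2 - 3*x + 1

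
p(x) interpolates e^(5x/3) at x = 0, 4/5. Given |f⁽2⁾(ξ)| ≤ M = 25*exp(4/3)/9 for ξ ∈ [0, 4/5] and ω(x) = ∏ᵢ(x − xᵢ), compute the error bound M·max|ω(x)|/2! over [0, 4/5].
2*exp(4/3)/9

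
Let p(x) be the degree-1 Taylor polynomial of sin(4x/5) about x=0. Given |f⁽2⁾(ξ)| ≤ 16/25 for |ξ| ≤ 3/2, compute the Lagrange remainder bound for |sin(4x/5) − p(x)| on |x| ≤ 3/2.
18/25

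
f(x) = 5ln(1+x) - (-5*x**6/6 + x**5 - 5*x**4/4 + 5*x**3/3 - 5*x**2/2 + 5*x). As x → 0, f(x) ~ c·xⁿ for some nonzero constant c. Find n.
7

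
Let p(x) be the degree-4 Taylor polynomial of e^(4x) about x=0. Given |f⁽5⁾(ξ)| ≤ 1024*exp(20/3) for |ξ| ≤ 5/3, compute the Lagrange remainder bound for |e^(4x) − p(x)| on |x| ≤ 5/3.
80000*exp(20/3)/729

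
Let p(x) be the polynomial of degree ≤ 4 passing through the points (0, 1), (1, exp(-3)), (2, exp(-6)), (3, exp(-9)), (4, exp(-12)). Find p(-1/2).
(-420*exp(9) - 180*exp(3) + 35 + 378*exp(6) + 315*exp(12))*exp(-12)/128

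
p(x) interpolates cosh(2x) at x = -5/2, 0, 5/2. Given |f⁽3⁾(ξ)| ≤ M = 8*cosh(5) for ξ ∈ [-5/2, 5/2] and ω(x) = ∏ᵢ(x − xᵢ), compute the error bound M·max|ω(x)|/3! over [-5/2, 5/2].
125*sqrt(3)*cosh(5)/27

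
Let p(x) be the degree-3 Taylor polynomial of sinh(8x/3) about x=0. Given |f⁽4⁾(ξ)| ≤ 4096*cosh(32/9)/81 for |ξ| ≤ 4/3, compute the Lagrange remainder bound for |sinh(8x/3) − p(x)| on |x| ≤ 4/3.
131072*cosh(32/9)/19683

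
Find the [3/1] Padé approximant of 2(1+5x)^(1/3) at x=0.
(-250*x**3/81 + 50*x**2/9 + 10*x + 2)/(10*x/3 + 1)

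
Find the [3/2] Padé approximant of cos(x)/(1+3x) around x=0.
(103*x**3/68 - 103*x**2/204 - 3*x + 1)/(1 - 1837*x**2/204)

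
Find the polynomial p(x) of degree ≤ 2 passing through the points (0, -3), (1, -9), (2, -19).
-2*x**2 - 4*x - 3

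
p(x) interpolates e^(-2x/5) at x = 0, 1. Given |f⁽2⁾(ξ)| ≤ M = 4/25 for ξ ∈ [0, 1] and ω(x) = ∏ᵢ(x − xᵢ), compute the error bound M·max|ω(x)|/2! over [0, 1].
1/50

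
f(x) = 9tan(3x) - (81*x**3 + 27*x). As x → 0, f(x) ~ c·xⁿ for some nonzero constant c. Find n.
5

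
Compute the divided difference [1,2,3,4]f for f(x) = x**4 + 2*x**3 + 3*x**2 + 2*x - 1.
12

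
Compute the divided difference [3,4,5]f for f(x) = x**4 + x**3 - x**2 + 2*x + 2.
108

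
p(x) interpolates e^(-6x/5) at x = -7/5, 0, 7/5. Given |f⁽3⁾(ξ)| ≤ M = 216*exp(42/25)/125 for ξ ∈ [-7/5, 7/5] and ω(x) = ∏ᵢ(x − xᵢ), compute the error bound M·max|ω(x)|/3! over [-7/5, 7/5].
2744*sqrt(3)*exp(42/25)/15625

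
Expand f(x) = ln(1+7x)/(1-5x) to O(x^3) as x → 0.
7*x + 21*x**2/2 + O(x**3)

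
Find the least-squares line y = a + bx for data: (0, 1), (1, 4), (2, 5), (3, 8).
a = 6/5, b = 11/5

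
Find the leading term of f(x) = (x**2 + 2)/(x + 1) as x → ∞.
x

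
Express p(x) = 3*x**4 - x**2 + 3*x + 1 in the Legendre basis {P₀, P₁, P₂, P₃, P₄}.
(19/15)P₀ + (3)P₁ + (22/21)P₂ + (24/35)P₄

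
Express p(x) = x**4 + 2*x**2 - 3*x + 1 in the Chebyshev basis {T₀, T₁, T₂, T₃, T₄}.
(19/8)T₀ + (-3)T₁ + (3/2)T₂ + (1/8)T₄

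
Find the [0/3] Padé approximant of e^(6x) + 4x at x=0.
1/(-676*x**3 + 82*x**2 - 10*x + 1)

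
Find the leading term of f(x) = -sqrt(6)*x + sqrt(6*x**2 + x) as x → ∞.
sqrt(6)/12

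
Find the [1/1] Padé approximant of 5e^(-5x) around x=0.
(5 - 25*x/2)/(5*x/2 + 1)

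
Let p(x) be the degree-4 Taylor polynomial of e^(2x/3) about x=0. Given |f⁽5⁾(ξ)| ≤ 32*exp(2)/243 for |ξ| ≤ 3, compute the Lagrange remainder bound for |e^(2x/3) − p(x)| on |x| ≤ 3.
4*exp(2)/15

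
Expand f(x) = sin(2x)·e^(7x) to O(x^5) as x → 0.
2*x + 14*x**2 + 143*x**3/3 + 105*x**4 + O(x**5)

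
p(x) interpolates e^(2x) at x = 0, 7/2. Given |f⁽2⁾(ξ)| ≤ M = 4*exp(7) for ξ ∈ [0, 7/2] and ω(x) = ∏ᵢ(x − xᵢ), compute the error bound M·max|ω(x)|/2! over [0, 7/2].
49*exp(7)/8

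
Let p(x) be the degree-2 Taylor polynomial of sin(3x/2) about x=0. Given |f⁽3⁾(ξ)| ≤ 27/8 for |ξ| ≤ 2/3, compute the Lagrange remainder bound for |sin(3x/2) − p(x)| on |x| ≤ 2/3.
1/6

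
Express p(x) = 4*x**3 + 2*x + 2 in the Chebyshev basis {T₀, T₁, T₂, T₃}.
(2)T₀ + (5)T₁ + T₃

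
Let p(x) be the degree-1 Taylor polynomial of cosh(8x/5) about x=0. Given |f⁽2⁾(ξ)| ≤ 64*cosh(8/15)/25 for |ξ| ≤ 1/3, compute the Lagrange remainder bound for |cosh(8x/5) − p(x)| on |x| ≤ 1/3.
32*cosh(8/15)/225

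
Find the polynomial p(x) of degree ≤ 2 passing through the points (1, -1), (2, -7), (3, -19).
-3*x**2 + 3*x - 1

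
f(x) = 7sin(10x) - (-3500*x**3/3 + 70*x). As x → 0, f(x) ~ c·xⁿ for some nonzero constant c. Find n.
5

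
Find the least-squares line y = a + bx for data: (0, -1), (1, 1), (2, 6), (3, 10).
a = -17/10, b = 19/5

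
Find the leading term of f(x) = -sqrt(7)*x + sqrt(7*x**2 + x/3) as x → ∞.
sqrt(7)/42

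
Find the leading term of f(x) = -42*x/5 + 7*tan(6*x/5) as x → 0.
504*x**3/125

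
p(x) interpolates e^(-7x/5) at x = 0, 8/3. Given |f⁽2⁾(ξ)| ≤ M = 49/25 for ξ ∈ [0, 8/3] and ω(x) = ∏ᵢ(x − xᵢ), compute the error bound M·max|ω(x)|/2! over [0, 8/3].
392/225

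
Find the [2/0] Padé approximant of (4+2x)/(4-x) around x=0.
3*x**2/16 + 3*x/4 + 1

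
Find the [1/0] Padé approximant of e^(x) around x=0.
x + 1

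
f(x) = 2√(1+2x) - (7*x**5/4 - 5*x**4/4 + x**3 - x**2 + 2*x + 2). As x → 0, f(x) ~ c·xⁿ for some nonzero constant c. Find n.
6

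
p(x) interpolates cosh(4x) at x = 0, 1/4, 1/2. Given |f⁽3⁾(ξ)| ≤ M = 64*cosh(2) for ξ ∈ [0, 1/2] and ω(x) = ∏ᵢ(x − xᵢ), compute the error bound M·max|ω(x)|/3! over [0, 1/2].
sqrt(3)*cosh(2)/27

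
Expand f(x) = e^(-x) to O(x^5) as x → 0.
1 - x + x**2/2 - x**3/6 + x**4/24 + O(x**5)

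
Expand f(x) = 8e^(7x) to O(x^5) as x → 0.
8 + 56*x + 196*x**2 + 1372*x**3/3 + 2401*x**4/3 + O(x**5)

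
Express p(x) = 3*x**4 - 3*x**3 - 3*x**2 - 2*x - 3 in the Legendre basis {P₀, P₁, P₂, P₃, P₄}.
(-17/5)P₀ + (-19/5)P₁ + (-2/7)P₂ + (-6/5)P₃ + (24/35)P₄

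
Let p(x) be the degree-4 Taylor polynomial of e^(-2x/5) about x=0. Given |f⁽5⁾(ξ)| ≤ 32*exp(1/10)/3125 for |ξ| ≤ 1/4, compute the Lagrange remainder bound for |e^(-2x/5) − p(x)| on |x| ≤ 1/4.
exp(1/10)/12000000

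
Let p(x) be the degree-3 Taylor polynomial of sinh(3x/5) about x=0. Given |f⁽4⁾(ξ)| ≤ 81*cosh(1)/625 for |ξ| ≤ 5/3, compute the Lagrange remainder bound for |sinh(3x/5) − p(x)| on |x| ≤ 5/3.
cosh(1)/24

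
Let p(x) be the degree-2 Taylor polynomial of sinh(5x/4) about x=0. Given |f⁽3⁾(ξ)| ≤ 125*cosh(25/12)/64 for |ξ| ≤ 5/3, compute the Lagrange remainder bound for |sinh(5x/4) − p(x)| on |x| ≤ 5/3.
15625*cosh(25/12)/10368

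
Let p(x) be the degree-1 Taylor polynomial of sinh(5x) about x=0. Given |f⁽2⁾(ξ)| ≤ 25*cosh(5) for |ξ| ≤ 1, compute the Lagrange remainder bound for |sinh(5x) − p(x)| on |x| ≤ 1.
25*cosh(5)/2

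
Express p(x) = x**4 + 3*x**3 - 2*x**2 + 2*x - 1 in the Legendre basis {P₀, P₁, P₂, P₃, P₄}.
(-22/15)P₀ + (19/5)P₁ + (-16/21)P₂ + (6/5)P₃ + (8/35)P₄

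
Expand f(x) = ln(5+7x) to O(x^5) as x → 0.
log(5) + 7*x/5 - 49*x**2/50 + 343*x**3/375 - 2401*x**4/2500 + O(x**5)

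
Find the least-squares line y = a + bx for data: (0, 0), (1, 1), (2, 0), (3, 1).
a = 1/5, b = 1/5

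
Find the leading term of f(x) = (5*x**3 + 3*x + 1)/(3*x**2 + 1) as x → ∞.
5*x/3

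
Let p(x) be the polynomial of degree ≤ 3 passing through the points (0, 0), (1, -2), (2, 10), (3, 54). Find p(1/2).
-13/8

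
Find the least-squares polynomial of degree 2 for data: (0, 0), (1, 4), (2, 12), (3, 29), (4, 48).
-1/35 + (67/70)x + (39/14)x²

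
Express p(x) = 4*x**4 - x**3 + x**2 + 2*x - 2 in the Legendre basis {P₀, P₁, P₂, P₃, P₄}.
(-13/15)P₀ + (7/5)P₁ + (62/21)P₂ + (-2/5)P₃ + (32/35)P₄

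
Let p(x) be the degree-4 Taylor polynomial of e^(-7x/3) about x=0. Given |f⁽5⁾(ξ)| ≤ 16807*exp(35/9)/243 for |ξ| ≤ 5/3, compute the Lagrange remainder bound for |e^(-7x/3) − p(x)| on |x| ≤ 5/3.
10504375*exp(35/9)/1417176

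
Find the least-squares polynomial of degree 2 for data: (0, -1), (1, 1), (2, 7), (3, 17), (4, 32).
-32/35 + (-13/35)x + (15/7)x²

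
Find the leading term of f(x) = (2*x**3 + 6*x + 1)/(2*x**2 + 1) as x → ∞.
x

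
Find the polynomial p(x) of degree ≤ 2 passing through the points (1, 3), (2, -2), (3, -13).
-3*x**2 + 4*x + 2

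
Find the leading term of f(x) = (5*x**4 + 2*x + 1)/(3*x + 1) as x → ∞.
5*x**3/3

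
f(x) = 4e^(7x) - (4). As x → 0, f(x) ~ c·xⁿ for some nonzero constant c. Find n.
1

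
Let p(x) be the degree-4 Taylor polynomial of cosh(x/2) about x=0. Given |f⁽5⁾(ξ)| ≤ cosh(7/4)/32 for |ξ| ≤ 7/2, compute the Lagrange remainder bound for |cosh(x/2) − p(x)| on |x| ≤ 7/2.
16807*cosh(7/4)/122880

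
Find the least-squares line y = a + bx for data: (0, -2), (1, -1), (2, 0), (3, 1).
a = -2, b = 1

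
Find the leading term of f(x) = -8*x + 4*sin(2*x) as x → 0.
-16*x**3/3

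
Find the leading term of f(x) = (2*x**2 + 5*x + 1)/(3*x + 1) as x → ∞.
2*x/3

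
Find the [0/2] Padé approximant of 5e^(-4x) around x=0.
5/(8*x**2 + 4*x + 1)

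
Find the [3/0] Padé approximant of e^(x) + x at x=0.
x**3/6 + x**2/2 + 2*x + 1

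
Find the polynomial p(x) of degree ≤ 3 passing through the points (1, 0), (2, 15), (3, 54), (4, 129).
2*x**3 + x - 3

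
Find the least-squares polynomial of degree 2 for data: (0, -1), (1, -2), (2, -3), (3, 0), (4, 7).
-19/35 + (-137/35)x + (10/7)x²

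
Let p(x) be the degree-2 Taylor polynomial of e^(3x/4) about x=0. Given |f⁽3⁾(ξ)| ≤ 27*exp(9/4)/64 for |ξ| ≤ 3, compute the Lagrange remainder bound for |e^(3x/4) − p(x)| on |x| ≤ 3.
243*exp(9/4)/128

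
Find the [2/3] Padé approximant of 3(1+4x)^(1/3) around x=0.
(56*x**2/3 + 16*x + 3)/(-32*x**3/81 + 8*x**2/3 + 4*x + 1)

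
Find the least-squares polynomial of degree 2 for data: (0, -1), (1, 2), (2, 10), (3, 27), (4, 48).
-34/35 + (-39/70)x + (45/14)x²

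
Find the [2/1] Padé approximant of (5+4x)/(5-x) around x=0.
(4*x/5 + 1)/(1 - x/5)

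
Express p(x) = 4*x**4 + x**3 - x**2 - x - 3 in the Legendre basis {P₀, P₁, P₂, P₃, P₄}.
(-38/15)P₀ + (-2/5)P₁ + (34/21)P₂ + (2/5)P₃ + (32/35)P₄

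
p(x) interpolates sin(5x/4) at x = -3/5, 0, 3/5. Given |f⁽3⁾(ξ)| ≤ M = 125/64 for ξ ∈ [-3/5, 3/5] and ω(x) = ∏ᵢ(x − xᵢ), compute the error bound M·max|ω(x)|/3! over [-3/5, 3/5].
sqrt(3)/64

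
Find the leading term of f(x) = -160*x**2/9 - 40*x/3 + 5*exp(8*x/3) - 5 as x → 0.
1280*x**3/81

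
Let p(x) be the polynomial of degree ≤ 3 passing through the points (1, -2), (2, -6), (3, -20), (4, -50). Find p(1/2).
-15/8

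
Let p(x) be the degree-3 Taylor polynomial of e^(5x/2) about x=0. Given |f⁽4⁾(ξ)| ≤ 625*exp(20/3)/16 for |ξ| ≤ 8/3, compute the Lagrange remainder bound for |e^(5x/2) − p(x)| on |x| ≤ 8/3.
20000*exp(20/3)/243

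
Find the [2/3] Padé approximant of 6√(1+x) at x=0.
(21*x**2/8 + 42*x/5 + 6)/(-x**3/160 + 9*x**2/80 + 9*x/10 + 1)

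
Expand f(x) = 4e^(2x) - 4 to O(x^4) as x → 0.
8*x + 8*x**2 + 16*x**3/3 + O(x**4)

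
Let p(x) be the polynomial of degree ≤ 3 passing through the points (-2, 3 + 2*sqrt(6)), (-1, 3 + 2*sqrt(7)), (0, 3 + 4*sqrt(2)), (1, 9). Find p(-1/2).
-sqrt(6)/8 + 21/8 + 9*sqrt(7)/8 + 9*sqrt(2)/4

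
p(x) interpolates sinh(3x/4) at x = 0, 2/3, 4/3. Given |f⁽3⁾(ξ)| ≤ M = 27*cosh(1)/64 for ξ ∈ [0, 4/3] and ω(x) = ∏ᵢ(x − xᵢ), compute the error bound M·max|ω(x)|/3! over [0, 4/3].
sqrt(3)*cosh(1)/216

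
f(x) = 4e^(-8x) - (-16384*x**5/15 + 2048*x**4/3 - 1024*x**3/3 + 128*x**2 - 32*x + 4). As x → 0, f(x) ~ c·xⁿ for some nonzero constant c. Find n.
6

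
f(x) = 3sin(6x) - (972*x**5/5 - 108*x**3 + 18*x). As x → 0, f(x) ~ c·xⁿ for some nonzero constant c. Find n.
7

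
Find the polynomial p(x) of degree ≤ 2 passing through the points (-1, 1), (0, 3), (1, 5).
2*x + 3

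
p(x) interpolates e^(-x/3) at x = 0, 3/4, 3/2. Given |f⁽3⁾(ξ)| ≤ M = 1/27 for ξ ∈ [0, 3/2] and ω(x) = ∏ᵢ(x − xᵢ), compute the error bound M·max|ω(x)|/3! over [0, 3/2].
sqrt(3)/1728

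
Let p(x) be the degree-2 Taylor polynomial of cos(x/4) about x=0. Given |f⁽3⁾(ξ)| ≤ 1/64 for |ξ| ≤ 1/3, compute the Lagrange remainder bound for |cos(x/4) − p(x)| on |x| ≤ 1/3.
1/10368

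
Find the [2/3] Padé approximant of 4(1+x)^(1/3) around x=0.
(14*x**2/9 + 16*x/3 + 4)/(-x**3/162 + x**2/6 + x + 1)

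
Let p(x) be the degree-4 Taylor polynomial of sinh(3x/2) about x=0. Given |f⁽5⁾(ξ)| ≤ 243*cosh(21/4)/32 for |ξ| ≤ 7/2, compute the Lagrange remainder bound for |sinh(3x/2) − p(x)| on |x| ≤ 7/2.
1361367*cosh(21/4)/40960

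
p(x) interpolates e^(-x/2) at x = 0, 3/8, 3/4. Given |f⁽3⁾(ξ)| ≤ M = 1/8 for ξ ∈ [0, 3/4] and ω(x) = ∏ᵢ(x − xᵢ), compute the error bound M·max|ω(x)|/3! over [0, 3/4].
sqrt(3)/4096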